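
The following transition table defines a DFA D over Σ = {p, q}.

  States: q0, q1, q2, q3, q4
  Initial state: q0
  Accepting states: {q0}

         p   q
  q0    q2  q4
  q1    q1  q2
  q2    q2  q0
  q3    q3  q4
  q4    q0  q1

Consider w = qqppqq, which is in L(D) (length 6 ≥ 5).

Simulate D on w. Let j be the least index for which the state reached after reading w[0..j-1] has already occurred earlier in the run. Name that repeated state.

q1

Run of D on w = q q p p q q:
  step 0: q0  (start)
  step 1: q4  (read q: q0→q4)
  step 2: q1  (read q: q4→q1)
  step 3: q1  (read p: q1→q1)   ← first repeat (q1 seen earlier)
  step 4: q1  (read p: q1→q1)
  step 5: q2  (read q: q1→q2)
  step 6: q0  (read q: q2→q0)

The earliest repeat is at step j = 3: D is in q1, which it already visited at step i = 2.
Since D has 5 states, any run of length ≥ 5 visits 5+1 states, so by pigeonhole some state repeats within the first 5 steps — that repeat gives the pumpable loop.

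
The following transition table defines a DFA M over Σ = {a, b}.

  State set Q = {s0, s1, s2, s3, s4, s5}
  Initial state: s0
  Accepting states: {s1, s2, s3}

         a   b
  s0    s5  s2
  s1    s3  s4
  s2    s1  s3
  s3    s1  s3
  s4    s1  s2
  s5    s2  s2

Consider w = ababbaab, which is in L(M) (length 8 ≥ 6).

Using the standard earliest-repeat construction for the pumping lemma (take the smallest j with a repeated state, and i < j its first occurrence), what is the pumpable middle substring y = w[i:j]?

abb

State sequence: s0 -a-> s5 -b-> s2 -a-> s1 -b-> s4 -b-> s2 -a-> s1 -a-> s3 -b-> s3
First repeat at step 5: s2 was already visited.

So i = 2, j = 5, giving x = w[0:2] = ab, y = w[2:5] = abb, z = w[5:8] = aab.
Check: |xy| = 5 ≤ 6 and |y| = 3 ≥ 1. Reading y takes M from s2 back to s2, so every xyⁱz is accepted.
The DFA has 6 states, so the proof of the pumping lemma guarantees a repeated state among the first 6+1 visited; the segment between the two visits is the pumpable y.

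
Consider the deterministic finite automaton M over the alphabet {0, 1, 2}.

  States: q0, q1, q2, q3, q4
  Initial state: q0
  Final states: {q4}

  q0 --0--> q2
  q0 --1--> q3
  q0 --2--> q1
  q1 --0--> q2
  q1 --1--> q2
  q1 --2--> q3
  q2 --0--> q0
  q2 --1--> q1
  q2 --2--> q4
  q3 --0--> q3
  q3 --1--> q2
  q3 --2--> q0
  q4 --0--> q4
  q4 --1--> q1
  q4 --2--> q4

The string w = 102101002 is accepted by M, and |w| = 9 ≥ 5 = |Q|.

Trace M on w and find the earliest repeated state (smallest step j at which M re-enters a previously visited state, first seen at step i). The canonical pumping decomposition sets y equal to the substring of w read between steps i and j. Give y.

Run of M on w = 1 0 2 1 0 1 0 0 2:
  step 0: q0  (start)
  step 1: q3  (read 1: q0→q3)
  step 2: q3  (read 0: q3→q3)   ← first repeat (q3 seen earlier)
  step 3: q0  (read 2: q3→q0)
  step 4: q3  (read 1: q0→q3)
  step 5: q3  (read 0: q3→q3)
  step 6: q2  (read 1: q3→q2)
  step 7: q0  (read 0: q2→q0)
  step 8: q2  (read 0: q0→q2)
  step 9: q4  (read 2: q2→q4)

So i = 1, j = 2, giving x = w[0:1] = 1, y = w[1:2] = 0, z = w[2:9] = 2101002.
Check: |xy| = 2 ≤ 5 and |y| = 1 ≥ 1. Reading y takes M from q3 back to q3, so every xyⁱz is accepted.

0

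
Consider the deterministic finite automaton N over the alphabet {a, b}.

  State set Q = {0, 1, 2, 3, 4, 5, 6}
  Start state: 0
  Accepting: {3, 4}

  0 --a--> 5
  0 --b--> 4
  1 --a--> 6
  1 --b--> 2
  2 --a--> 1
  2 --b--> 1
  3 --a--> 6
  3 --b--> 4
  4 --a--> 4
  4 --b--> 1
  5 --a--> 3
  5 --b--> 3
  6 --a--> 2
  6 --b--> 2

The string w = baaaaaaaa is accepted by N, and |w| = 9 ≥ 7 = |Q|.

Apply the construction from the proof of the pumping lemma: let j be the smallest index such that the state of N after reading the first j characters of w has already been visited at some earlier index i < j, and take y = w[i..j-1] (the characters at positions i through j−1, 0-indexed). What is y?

Run of N on w = b a a a a a a a a:
  step 0: 0  (start)
  step 1: 4  (read b: 0→4)
  step 2: 4  (read a: 4→4)   ← first repeat (4 seen earlier)
  step 3: 4  (read a: 4→4)
  step 4: 4  (read a: 4→4)
  step 5: 4  (read a: 4→4)
  step 6: 4  (read a: 4→4)
  step 7: 4  (read a: 4→4)
  step 8: 4  (read a: 4→4)
  step 9: 4  (read a: 4→4)

So i = 1, j = 2, giving x = w[0:1] = b, y = w[1:2] = a, z = w[2:9] = aaaaaaa.
Check: |xy| = 2 ≤ 7 and |y| = 1 ≥ 1. Reading y takes N from 4 back to 4, so every xyⁱz is accepted.

a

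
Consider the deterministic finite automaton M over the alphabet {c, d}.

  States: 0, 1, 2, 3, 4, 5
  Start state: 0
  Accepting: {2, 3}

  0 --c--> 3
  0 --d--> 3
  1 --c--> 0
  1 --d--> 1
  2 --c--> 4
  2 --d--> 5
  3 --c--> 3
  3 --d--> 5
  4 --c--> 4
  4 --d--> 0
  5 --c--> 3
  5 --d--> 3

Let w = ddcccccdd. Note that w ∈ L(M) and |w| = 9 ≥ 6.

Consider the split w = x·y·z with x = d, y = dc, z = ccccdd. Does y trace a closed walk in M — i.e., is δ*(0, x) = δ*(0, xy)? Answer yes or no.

Run of M on the first 3 characters of w = d d c:
  step 0: 0  (start)
  step 1: 3  (read d: 0→3)
  step 2: 5  (read d: 3→5)
  step 3: 3  (read c: 5→3)

After x (step 1): 3. After xy (step 3): 3.
They match, so y = dc drives M around a cycle from 3 back to itself; pumping y any number of times keeps M in 3 before reading z, and xyⁱz ∈ L(M) for every i ≥ 0.

yes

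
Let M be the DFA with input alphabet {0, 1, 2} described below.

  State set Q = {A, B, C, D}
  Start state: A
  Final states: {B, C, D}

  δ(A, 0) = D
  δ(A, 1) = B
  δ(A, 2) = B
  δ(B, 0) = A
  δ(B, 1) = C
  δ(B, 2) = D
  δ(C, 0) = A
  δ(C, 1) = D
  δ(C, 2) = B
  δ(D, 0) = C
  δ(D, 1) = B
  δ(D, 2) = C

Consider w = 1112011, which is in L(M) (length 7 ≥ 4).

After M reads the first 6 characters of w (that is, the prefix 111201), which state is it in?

B

State sequence: A -1-> B -1-> C -1-> D -2-> C -0-> A -1-> B

After reading 6 characters, M is in state B.
(This kind of state-tracing is the core of the pumping-lemma construction: with 4 states, pigeonhole forces a repeat within the first 4 steps.)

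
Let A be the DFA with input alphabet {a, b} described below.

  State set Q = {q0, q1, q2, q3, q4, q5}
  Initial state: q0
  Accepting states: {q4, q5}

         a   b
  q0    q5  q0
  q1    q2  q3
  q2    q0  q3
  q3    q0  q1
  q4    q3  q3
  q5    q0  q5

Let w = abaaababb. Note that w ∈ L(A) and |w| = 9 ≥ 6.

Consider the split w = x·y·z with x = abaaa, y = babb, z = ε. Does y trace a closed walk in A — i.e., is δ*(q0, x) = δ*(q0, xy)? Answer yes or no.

State sequence: q0 -a-> q5 -b-> q5 -a-> q0 -a-> q5 -a-> q0 -b-> q0 -a-> q5 -b-> q5 -b-> q5

After x (step 5): q0. After xy (step 9): q5.
They differ (q0 ≠ q5), so y is not a cycle from the state after x; this split is not the one the pumping-lemma construction produces, and pumping y need not keep the string in L(A).

no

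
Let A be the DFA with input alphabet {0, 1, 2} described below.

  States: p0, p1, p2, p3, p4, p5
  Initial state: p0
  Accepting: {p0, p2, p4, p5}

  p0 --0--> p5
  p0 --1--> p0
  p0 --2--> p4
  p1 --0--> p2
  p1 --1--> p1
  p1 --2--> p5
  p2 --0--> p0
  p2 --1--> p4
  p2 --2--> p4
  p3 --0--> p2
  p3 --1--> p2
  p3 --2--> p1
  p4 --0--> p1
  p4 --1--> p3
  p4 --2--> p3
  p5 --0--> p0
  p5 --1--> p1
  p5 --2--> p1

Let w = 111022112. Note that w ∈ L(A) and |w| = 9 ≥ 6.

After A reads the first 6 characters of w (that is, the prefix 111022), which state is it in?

p5

State sequence: p0 -1-> p0 -1-> p0 -1-> p0 -0-> p5 -2-> p1 -2-> p5

After reading 6 characters, A is in state p5.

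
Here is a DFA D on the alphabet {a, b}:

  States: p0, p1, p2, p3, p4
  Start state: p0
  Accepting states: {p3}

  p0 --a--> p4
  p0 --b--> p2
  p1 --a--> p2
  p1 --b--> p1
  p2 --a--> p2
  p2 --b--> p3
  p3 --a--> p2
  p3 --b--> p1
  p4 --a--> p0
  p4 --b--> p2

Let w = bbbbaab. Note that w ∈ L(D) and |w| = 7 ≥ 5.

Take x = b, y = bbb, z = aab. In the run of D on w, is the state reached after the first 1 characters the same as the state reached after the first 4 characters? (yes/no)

Run of D on the first 4 characters of w = b b b b:
  step 0: p0  (start)
  step 1: p2  (read b: p0→p2)
  step 2: p3  (read b: p2→p3)
  step 3: p1  (read b: p3→p1)
  step 4: p1  (read b: p1→p1)

After x (step 1): p2. After xy (step 4): p1.
They differ (p2 ≠ p1), so y is not a cycle from the state after x; this split is not the one the pumping-lemma construction produces, and pumping y need not keep the string in L(D).

no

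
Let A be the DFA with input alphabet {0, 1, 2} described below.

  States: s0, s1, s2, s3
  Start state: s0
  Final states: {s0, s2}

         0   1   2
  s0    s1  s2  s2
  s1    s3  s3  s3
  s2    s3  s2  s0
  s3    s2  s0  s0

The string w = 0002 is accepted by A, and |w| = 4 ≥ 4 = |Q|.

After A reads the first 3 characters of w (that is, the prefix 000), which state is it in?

State sequence: s0 -0-> s1 -0-> s3 -0-> s2

After reading 3 characters, A is in state s2.

s2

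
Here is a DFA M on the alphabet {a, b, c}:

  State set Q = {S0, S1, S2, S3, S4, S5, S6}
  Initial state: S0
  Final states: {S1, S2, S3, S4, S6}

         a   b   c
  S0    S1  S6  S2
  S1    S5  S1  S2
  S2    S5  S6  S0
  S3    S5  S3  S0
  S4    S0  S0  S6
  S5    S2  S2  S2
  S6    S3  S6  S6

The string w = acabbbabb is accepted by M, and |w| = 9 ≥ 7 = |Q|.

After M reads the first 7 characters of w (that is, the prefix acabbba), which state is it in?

Run of M on the first 7 characters of w = a c a b b b a:
  step 0: S0  (start)
  step 1: S1  (read a: S0→S1)
  step 2: S2  (read c: S1→S2)
  step 3: S5  (read a: S2→S5)
  step 4: S2  (read b: S5→S2)
  step 5: S6  (read b: S2→S6)
  step 6: S6  (read b: S6→S6)
  step 7: S3  (read a: S6→S3)

After reading 7 characters, M is in state S3.

S3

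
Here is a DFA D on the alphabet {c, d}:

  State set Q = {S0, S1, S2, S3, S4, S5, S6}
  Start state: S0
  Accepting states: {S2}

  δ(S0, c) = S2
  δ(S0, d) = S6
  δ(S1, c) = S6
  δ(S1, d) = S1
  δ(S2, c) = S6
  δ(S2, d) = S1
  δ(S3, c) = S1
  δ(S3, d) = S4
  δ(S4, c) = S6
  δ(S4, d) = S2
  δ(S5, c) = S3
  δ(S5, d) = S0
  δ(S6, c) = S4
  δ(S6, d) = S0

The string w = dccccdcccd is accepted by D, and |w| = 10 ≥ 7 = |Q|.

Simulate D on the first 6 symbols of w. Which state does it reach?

S0

Run of D on the first 6 characters of w = d c c c c d:
  step 0: S0  (start)
  step 1: S6  (read d: S0→S6)
  step 2: S4  (read c: S6→S4)
  step 3: S6  (read c: S4→S6)
  step 4: S4  (read c: S6→S4)
  step 5: S6  (read c: S4→S6)
  step 6: S0  (read d: S6→S0)

After reading 6 characters, D is in state S0.
(This kind of state-tracing is the core of the pumping-lemma construction: with 7 states, pigeonhole forces a repeat within the first 7 steps.)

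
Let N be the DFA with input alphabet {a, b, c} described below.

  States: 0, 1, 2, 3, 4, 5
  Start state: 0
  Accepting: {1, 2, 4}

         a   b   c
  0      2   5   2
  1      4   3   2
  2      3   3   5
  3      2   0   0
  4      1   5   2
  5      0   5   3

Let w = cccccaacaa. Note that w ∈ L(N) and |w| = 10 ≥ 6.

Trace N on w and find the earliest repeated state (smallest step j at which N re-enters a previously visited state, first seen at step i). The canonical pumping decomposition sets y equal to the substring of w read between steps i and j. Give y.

cccc

State sequence: 0 -c-> 2 -c-> 5 -c-> 3 -c-> 0 -c-> 2 -a-> 3 -a-> 2 -c-> 5 -a-> 0 -a-> 2
First repeat at step 4: 0 was already visited.

So i = 0, j = 4, giving x = w[0:0] = ε, y = w[0:4] = cccc, z = w[4:10] = caacaa.
Check: |xy| = 4 ≤ 6 and |y| = 4 ≥ 1. Reading y takes N from 0 back to 0, so every xyⁱz is accepted.
The DFA has 6 states, so the proof of the pumping lemma guarantees a repeated state among the first 6+1 visited; the segment between the two visits is the pumpable y.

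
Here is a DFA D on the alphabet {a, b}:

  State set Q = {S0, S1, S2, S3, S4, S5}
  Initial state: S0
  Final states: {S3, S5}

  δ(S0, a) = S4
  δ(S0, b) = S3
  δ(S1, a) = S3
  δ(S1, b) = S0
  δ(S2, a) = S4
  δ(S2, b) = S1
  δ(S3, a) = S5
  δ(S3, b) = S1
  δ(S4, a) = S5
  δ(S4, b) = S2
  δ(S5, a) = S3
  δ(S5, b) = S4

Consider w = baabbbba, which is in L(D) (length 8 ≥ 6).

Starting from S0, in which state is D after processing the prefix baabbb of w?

Run of D on the first 6 characters of w = b a a b b b:
  step 0: S0  (start)
  step 1: S3  (read b: S0→S3)
  step 2: S5  (read a: S3→S5)
  step 3: S3  (read a: S5→S3)
  step 4: S1  (read b: S3→S1)
  step 5: S0  (read b: S1→S0)
  step 6: S3  (read b: S0→S3)

After reading 6 characters, D is in state S3.
(This kind of state-tracing is the core of the pumping-lemma construction: with 6 states, pigeonhole forces a repeat within the first 6 steps.)

S3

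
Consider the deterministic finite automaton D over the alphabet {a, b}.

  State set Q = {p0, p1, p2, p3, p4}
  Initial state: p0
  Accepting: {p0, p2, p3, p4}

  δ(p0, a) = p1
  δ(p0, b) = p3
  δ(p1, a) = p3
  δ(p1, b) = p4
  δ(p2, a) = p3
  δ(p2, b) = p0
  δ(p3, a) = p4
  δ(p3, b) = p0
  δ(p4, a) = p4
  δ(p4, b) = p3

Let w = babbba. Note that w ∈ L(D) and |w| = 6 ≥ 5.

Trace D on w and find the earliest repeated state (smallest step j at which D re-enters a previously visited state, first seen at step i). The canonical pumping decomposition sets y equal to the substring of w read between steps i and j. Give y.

Run of D on w = b a b b b a:
  step 0: p0  (start)
  step 1: p3  (read b: p0→p3)
  step 2: p4  (read a: p3→p4)
  step 3: p3  (read b: p4→p3)   ← first repeat (p3 seen earlier)
  step 4: p0  (read b: p3→p0)
  step 5: p3  (read b: p0→p3)
  step 6: p4  (read a: p3→p4)

So i = 1, j = 3, giving x = w[0:1] = b, y = w[1:3] = ab, z = w[3:6] = bba.
Check: |xy| = 3 ≤ 5 and |y| = 2 ≥ 1. Reading y takes D from p3 back to p3, so every xyⁱz is accepted.
The DFA has 5 states, so the proof of the pumping lemma guarantees a repeated state among the first 5+1 visited; the segment between the two visits is the pumpable y.

ab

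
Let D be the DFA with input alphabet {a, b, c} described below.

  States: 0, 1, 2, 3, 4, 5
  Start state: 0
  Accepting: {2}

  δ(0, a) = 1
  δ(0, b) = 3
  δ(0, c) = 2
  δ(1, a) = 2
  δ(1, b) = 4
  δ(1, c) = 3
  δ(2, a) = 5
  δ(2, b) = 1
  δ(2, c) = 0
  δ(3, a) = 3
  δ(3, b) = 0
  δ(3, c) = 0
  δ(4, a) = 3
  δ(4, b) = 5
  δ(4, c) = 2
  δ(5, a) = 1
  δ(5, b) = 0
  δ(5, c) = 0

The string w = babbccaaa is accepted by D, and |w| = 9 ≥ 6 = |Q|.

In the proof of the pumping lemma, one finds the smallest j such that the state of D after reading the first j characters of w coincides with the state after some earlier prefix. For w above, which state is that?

3

State sequence: 0 -b-> 3 -a-> 3 -b-> 0 -b-> 3 -c-> 0 -c-> 2 -a-> 5 -a-> 1 -a-> 2
First repeat at step 2: 3 was already visited.

The earliest repeat is at step j = 2: D is in 3, which it already visited at step i = 1.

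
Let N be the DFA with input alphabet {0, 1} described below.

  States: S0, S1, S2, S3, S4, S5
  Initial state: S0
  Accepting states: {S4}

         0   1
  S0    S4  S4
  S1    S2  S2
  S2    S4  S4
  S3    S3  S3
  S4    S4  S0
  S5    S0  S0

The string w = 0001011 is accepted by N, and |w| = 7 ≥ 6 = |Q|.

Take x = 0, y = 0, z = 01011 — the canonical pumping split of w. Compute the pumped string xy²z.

xy^2z = 0·0·0·01011 = 00001011.
Reading y = 0 takes N from S4 back to S4, so after x·y·y the machine is still in S4, and z then leads to the accepting state S4. Hence 00001011 ∈ L(N).

00001011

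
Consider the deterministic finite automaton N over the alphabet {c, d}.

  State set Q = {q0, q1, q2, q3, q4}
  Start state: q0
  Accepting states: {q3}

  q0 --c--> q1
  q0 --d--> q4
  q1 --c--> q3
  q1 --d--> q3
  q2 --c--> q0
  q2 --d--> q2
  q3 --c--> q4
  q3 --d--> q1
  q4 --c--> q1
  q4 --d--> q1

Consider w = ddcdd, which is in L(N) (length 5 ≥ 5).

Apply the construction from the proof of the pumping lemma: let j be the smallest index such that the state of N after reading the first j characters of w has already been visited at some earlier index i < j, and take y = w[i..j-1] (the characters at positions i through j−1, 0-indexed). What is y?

State sequence: q0 -d-> q4 -d-> q1 -c-> q3 -d-> q1 -d-> q3
First repeat at step 4: q1 was already visited.

So i = 2, j = 4, giving x = w[0:2] = dd, y = w[2:4] = cd, z = w[4:5] = d.
Check: |xy| = 4 ≤ 5 and |y| = 2 ≥ 1. Reading y takes N from q1 back to q1, so every xyⁱz is accepted.
The DFA has 5 states, so the proof of the pumping lemma guarantees a repeated state among the first 5+1 visited; the segment between the two visits is the pumpable y.

cd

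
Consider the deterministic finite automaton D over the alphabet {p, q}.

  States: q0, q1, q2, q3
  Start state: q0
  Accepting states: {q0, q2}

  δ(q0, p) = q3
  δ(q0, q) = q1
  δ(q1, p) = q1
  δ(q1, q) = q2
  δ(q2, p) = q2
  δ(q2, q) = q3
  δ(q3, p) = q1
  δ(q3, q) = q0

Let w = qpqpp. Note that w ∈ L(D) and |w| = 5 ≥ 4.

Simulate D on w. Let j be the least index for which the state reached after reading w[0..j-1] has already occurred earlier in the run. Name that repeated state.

State sequence: q0 -q-> q1 -p-> q1 -q-> q2 -p-> q2 -p-> q2
First repeat at step 2: q1 was already visited.

The earliest repeat is at step j = 2: D is in q1, which it already visited at step i = 1.

q1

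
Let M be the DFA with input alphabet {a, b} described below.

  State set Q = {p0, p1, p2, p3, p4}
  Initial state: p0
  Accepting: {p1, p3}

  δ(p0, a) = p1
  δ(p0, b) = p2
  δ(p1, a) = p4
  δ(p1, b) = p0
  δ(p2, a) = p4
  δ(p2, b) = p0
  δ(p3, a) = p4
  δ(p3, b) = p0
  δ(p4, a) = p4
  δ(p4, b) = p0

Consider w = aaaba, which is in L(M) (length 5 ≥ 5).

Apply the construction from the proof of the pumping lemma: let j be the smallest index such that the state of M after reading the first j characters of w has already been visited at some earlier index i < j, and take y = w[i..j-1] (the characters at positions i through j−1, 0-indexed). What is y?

a

Run of M on w = a a a b a:
  step 0: p0  (start)
  step 1: p1  (read a: p0→p1)
  step 2: p4  (read a: p1→p4)
  step 3: p4  (read a: p4→p4)   ← first repeat (p4 seen earlier)
  step 4: p0  (read b: p4→p0)
  step 5: p1  (read a: p0→p1)

So i = 2, j = 3, giving x = w[0:2] = aa, y = w[2:3] = a, z = w[3:5] = ba.
Check: |xy| = 3 ≤ 5 and |y| = 1 ≥ 1. Reading y takes M from p4 back to p4, so every xyⁱz is accepted.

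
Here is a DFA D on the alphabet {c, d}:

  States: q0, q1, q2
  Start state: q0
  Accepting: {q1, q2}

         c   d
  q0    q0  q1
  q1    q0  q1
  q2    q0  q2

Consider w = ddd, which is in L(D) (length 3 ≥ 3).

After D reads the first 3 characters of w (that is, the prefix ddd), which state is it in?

q1

State sequence: q0 -d-> q1 -d-> q1 -d-> q1

After reading 3 characters, D is in state q1.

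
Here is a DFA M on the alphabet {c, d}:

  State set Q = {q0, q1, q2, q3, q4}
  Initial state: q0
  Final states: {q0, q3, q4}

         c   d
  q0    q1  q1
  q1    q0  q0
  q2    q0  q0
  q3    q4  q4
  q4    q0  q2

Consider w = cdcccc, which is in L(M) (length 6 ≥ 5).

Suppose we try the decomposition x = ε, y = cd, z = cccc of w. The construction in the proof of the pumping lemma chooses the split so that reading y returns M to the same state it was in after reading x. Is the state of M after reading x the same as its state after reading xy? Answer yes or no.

State sequence: q0 -c-> q1 -d-> q0

After x (step 0): q0. After xy (step 2): q0.
They match, so y = cd drives M around a cycle from q0 back to itself; pumping y any number of times keeps M in q0 before reading z, and xyⁱz ∈ L(M) for every i ≥ 0.

yes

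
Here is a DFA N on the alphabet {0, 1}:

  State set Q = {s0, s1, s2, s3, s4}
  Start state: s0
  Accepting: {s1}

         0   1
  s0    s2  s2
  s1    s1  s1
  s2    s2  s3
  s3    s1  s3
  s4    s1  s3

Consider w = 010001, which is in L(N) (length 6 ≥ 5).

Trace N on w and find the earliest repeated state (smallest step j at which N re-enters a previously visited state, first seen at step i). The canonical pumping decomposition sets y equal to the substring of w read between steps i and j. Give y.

0

State sequence: s0 -0-> s2 -1-> s3 -0-> s1 -0-> s1 -0-> s1 -1-> s1
First repeat at step 4: s1 was already visited.

So i = 3, j = 4, giving x = w[0:3] = 010, y = w[3:4] = 0, z = w[4:6] = 01.
Check: |xy| = 4 ≤ 5 and |y| = 1 ≥ 1. Reading y takes N from s1 back to s1, so every xyⁱz is accepted.
With |Q| = 5, pigeonhole forces a state repeat no later than step 5; the substring read between the first and second visits to that state can be pumped.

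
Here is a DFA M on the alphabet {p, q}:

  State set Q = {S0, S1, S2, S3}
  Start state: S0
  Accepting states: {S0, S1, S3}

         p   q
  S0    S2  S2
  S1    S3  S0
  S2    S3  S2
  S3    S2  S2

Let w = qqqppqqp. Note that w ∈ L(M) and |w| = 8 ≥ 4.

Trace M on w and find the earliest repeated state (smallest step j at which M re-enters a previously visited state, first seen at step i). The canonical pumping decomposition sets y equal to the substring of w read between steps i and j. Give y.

Run of M on w = q q q p p q q p:
  step 0: S0  (start)
  step 1: S2  (read q: S0→S2)
  step 2: S2  (read q: S2→S2)   ← first repeat (S2 seen earlier)
  step 3: S2  (read q: S2→S2)
  step 4: S3  (read p: S2→S3)
  step 5: S2  (read p: S3→S2)
  step 6: S2  (read q: S2→S2)
  step 7: S2  (read q: S2→S2)
  step 8: S3  (read p: S2→S3)

So i = 1, j = 2, giving x = w[0:1] = q, y = w[1:2] = q, z = w[2:8] = qppqqp.
Check: |xy| = 2 ≤ 4 and |y| = 1 ≥ 1. Reading y takes M from S2 back to S2, so every xyⁱz is accepted.
Since M has 4 states, any run of length ≥ 4 visits 4+1 states, so by pigeonhole some state repeats within the first 4 steps — that repeat gives the pumpable loop.

q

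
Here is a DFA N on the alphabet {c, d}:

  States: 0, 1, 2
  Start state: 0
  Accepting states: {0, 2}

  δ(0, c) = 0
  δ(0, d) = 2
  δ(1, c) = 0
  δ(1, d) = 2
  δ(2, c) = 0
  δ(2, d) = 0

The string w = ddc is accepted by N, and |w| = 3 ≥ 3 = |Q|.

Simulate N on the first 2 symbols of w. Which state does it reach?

State sequence: 0 -d-> 2 -d-> 0

After reading 2 characters, N is in state 0.

0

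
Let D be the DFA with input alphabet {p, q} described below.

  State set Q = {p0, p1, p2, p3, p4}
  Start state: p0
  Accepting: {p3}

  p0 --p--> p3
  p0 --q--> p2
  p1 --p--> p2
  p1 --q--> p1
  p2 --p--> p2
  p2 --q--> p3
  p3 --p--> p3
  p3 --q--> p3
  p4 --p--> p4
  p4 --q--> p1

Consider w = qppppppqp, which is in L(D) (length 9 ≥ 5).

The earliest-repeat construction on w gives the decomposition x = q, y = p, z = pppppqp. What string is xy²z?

xy^2z = q·p·p·pppppqp = qpppppppqp.
Reading y = p takes D from p2 back to p2, so after x·y·y the machine is still in p2, and z then leads to the accepting state p3. Hence qpppppppqp ∈ L(D).

qpppppppqp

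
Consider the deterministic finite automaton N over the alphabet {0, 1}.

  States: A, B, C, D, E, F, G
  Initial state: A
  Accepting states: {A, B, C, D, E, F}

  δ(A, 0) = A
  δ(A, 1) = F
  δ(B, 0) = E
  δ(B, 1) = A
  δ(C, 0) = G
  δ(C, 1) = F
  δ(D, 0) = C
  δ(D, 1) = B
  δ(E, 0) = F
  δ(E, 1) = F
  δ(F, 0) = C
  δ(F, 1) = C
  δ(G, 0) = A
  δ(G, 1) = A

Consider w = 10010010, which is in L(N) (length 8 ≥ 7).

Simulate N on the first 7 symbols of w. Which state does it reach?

F

State sequence: A -1-> F -0-> C -0-> G -1-> A -0-> A -0-> A -1-> F

After reading 7 characters, N is in state F.
(This kind of state-tracing is the core of the pumping-lemma construction: with 7 states, pigeonhole forces a repeat within the first 7 steps.)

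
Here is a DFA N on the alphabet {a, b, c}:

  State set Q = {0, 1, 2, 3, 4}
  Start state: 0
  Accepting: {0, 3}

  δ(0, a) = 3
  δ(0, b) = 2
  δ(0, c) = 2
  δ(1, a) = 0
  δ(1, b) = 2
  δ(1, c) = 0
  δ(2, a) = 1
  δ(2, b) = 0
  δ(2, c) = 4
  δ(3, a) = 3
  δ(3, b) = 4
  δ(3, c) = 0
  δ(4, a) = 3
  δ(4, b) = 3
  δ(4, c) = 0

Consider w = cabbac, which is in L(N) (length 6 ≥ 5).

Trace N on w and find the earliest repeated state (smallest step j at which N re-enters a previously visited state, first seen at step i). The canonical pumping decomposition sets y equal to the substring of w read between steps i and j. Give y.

Run of N on w = c a b b a c:
  step 0: 0  (start)
  step 1: 2  (read c: 0→2)
  step 2: 1  (read a: 2→1)
  step 3: 2  (read b: 1→2)   ← first repeat (2 seen earlier)
  step 4: 0  (read b: 2→0)
  step 5: 3  (read a: 0→3)
  step 6: 0  (read c: 3→0)

So i = 1, j = 3, giving x = w[0:1] = c, y = w[1:3] = ab, z = w[3:6] = bac.
Check: |xy| = 3 ≤ 5 and |y| = 2 ≥ 1. Reading y takes N from 2 back to 2, so every xyⁱz is accepted.
Pumping length from the standard proof: p = 5 (the number of states). The repeated state found above gives |xy| = j ≤ 5 and |y| = j − i ≥ 1.

ab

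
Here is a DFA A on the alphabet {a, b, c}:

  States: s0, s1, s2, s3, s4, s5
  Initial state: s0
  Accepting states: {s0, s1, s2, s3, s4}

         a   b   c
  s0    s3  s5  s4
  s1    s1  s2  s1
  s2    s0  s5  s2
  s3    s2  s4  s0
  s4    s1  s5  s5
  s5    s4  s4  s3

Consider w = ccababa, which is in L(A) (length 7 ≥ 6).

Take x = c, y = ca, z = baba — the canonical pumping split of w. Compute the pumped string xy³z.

ccacacababa

xy^3z = c·ca·ca·ca·baba = ccacacababa.
Reading y = ca takes A from s4 back to s4, so after x·y·y·y the machine is still in s4, and z then leads to the accepting state s4. Hence ccacacababa ∈ L(A).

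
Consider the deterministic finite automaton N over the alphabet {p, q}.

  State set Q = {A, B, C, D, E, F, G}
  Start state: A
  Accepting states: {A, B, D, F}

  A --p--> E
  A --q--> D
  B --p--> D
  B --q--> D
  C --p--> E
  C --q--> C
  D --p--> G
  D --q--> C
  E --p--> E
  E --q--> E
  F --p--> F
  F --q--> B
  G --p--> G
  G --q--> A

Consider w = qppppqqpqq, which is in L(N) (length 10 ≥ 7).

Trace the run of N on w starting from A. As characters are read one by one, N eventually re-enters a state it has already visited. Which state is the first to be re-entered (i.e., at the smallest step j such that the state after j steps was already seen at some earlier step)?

G

State sequence: A -q-> D -p-> G -p-> G -p-> G -p-> G -q-> A -q-> D -p-> G -q-> A -q-> D
First repeat at step 3: G was already visited.

The earliest repeat is at step j = 3: N is in G, which it already visited at step i = 2.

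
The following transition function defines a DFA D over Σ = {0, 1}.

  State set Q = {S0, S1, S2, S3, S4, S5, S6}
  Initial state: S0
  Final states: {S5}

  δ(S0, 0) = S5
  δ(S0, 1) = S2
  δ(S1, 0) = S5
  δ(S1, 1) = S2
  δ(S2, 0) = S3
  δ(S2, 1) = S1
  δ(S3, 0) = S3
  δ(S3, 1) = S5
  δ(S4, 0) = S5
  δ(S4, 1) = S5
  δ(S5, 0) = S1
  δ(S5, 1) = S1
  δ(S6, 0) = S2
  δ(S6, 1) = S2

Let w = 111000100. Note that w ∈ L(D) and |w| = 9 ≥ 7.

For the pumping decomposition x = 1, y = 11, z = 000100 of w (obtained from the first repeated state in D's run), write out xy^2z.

11111000100

xy^2z = 1·11·11·000100 = 11111000100.
Reading y = 11 takes D from S2 back to S2, so after x·y·y the machine is still in S2, and z then leads to the accepting state S5. Hence 11111000100 ∈ L(D).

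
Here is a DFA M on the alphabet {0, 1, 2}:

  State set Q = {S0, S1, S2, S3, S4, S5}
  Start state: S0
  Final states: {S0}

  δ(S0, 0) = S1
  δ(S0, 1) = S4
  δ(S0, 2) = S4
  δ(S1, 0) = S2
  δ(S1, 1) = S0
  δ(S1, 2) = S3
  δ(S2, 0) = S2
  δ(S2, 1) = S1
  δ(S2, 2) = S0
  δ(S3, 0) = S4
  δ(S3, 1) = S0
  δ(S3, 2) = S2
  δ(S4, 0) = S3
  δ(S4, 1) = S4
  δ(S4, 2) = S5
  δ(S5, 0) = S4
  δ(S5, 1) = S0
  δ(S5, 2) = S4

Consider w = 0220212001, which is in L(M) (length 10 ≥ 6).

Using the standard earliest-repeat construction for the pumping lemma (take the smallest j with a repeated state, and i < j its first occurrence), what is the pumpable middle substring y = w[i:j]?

Run of M on w = 0 2 2 0 2 1 2 0 0 1:
  step 0: S0  (start)
  step 1: S1  (read 0: S0→S1)
  step 2: S3  (read 2: S1→S3)
  step 3: S2  (read 2: S3→S2)
  step 4: S2  (read 0: S2→S2)   ← first repeat (S2 seen earlier)
  step 5: S0  (read 2: S2→S0)
  step 6: S4  (read 1: S0→S4)
  step 7: S5  (read 2: S4→S5)
  step 8: S4  (read 0: S5→S4)
  step 9: S3  (read 0: S4→S3)
  step 10: S0  (read 1: S3→S0)

So i = 3, j = 4, giving x = w[0:3] = 022, y = w[3:4] = 0, z = w[4:10] = 212001.
Check: |xy| = 4 ≤ 6 and |y| = 1 ≥ 1. Reading y takes M from S2 back to S2, so every xyⁱz is accepted.

0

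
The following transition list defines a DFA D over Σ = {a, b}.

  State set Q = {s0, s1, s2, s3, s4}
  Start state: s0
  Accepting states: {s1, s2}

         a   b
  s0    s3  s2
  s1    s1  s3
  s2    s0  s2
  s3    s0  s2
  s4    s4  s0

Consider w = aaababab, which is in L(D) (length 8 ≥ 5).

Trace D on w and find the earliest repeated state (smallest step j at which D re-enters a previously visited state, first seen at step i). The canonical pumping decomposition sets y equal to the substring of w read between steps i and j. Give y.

aa

Run of D on w = a a a b a b a b:
  step 0: s0  (start)
  step 1: s3  (read a: s0→s3)
  step 2: s0  (read a: s3→s0)   ← first repeat (s0 seen earlier)
  step 3: s3  (read a: s0→s3)
  step 4: s2  (read b: s3→s2)
  step 5: s0  (read a: s2→s0)
  step 6: s2  (read b: s0→s2)
  step 7: s0  (read a: s2→s0)
  step 8: s2  (read b: s0→s2)

So i = 0, j = 2, giving x = w[0:0] = ε, y = w[0:2] = aa, z = w[2:8] = ababab.
Check: |xy| = 2 ≤ 5 and |y| = 2 ≥ 1. Reading y takes D from s0 back to s0, so every xyⁱz is accepted.
Since D has 5 states, any run of length ≥ 5 visits 5+1 states, so by pigeonhole some state repeats within the first 5 steps — that repeat gives the pumpable loop.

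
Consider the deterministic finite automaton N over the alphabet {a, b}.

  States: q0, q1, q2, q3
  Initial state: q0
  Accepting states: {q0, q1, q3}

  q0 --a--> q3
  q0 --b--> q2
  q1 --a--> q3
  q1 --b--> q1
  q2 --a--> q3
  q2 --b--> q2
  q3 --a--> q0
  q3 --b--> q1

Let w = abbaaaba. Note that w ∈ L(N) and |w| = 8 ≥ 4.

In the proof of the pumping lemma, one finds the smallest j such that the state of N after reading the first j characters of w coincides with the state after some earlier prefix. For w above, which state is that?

Run of N on w = a b b a a a b a:
  step 0: q0  (start)
  step 1: q3  (read a: q0→q3)
  step 2: q1  (read b: q3→q1)
  step 3: q1  (read b: q1→q1)   ← first repeat (q1 seen earlier)
  step 4: q3  (read a: q1→q3)
  step 5: q0  (read a: q3→q0)
  step 6: q3  (read a: q0→q3)
  step 7: q1  (read b: q3→q1)
  step 8: q3  (read a: q1→q3)

The earliest repeat is at step j = 3: N is in q1, which it already visited at step i = 2.

q1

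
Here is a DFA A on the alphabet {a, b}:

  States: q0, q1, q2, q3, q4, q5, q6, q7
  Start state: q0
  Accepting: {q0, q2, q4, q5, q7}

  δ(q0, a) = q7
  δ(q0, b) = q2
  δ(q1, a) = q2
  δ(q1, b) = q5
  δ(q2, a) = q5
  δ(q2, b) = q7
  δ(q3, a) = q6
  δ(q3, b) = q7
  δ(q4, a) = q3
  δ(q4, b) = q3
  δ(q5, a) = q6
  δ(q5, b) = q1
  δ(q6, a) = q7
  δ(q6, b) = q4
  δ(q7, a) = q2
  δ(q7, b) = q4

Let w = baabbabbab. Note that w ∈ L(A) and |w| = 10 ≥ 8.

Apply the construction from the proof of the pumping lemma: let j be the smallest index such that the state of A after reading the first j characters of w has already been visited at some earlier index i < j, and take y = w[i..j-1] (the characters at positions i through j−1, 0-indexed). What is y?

Run of A on w = b a a b b a b b a b:
  step 0: q0  (start)
  step 1: q2  (read b: q0→q2)
  step 2: q5  (read a: q2→q5)
  step 3: q6  (read a: q5→q6)
  step 4: q4  (read b: q6→q4)
  step 5: q3  (read b: q4→q3)
  step 6: q6  (read a: q3→q6)   ← first repeat (q6 seen earlier)
  step 7: q4  (read b: q6→q4)
  step 8: q3  (read b: q4→q3)
  step 9: q6  (read a: q3→q6)
  step 10: q4  (read b: q6→q4)

So i = 3, j = 6, giving x = w[0:3] = baa, y = w[3:6] = bba, z = w[6:10] = bbab.
Check: |xy| = 6 ≤ 8 and |y| = 3 ≥ 1. Reading y takes A from q6 back to q6, so every xyⁱz is accepted.

bba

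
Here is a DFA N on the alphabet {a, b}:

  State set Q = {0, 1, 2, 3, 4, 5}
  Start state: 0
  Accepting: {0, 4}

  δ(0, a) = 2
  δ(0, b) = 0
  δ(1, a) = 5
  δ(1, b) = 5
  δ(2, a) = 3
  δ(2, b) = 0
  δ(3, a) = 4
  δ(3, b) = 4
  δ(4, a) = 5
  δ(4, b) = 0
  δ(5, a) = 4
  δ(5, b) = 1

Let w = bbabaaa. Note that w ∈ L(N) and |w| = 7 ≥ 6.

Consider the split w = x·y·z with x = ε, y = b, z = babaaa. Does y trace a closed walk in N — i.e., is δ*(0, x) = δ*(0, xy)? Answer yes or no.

State sequence: 0 -b-> 0

After x (step 0): 0. After xy (step 1): 0.
They match, so y = b drives N around a cycle from 0 back to itself; pumping y any number of times keeps N in 0 before reading z, and xyⁱz ∈ L(N) for every i ≥ 0.

yes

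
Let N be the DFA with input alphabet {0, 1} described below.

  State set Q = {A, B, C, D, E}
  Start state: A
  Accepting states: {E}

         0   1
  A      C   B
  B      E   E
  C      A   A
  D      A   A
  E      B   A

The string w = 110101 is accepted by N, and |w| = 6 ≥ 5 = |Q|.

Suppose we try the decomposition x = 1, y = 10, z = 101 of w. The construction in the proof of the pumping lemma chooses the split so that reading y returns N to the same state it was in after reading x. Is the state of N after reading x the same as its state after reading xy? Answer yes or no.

Run of N on the first 3 characters of w = 1 1 0:
  step 0: A  (start)
  step 1: B  (read 1: A→B)
  step 2: E  (read 1: B→E)
  step 3: B  (read 0: E→B)

After x (step 1): B. After xy (step 3): B.
They match, so y = 10 drives N around a cycle from B back to itself; pumping y any number of times keeps N in B before reading z, and xyⁱz ∈ L(N) for every i ≥ 0.

yes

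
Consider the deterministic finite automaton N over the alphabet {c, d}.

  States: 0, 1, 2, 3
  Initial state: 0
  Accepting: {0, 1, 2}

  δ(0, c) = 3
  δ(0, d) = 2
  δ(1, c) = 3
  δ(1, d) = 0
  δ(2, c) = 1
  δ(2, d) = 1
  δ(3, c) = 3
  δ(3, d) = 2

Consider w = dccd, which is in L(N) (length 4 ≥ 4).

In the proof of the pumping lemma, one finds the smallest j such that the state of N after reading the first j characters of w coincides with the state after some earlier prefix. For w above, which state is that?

Run of N on w = d c c d:
  step 0: 0  (start)
  step 1: 2  (read d: 0→2)
  step 2: 1  (read c: 2→1)
  step 3: 3  (read c: 1→3)
  step 4: 2  (read d: 3→2)   ← first repeat (2 seen earlier)

The earliest repeat is at step j = 4: N is in 2, which it already visited at step i = 1.
Pumping length from the standard proof: p = 4 (the number of states). The repeated state found above gives |xy| = j ≤ 4 and |y| = j − i ≥ 1.

2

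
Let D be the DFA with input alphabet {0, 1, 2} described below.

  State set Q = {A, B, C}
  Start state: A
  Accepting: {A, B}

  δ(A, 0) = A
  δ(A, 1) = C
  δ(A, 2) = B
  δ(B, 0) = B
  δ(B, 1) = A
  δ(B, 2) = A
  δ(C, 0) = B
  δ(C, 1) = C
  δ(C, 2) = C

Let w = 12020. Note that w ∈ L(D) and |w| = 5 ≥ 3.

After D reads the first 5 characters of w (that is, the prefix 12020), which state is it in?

Run of D on the first 5 characters of w = 1 2 0 2 0:
  step 0: A  (start)
  step 1: C  (read 1: A→C)
  step 2: C  (read 2: C→C)
  step 3: B  (read 0: C→B)
  step 4: A  (read 2: B→A)
  step 5: A  (read 0: A→A)

After reading 5 characters, D is in state A.
(This kind of state-tracing is the core of the pumping-lemma construction: with 3 states, pigeonhole forces a repeat within the first 3 steps.)

A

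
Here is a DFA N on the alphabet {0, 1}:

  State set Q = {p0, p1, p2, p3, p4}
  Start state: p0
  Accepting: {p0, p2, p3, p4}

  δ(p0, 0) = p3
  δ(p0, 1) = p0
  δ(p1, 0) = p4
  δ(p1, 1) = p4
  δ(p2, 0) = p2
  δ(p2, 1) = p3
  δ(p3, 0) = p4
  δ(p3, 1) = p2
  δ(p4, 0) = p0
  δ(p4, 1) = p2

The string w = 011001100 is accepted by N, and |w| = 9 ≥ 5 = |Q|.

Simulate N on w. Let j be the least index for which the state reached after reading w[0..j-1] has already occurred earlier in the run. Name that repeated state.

Run of N on w = 0 1 1 0 0 1 1 0 0:
  step 0: p0  (start)
  step 1: p3  (read 0: p0→p3)
  step 2: p2  (read 1: p3→p2)
  step 3: p3  (read 1: p2→p3)   ← first repeat (p3 seen earlier)
  step 4: p4  (read 0: p3→p4)
  step 5: p0  (read 0: p4→p0)
  step 6: p0  (read 1: p0→p0)
  step 7: p0  (read 1: p0→p0)
  step 8: p3  (read 0: p0→p3)
  step 9: p4  (read 0: p3→p4)

The earliest repeat is at step j = 3: N is in p3, which it already visited at step i = 1.
Pumping length from the standard proof: p = 5 (the number of states). The repeated state found above gives |xy| = j ≤ 5 and |y| = j − i ≥ 1.

p3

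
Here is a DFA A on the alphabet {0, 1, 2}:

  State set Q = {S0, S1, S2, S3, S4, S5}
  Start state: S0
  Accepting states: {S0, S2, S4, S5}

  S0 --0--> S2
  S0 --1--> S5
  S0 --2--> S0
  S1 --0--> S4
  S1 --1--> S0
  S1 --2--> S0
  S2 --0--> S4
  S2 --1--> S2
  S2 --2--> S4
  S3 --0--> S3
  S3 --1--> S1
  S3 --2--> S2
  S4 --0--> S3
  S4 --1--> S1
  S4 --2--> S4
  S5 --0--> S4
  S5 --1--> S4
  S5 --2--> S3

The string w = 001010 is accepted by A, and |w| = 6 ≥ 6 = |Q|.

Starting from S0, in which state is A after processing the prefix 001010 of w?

S4

Run of A on the first 6 characters of w = 0 0 1 0 1 0:
  step 0: S0  (start)
  step 1: S2  (read 0: S0→S2)
  step 2: S4  (read 0: S2→S4)
  step 3: S1  (read 1: S4→S1)
  step 4: S4  (read 0: S1→S4)
  step 5: S1  (read 1: S4→S1)
  step 6: S4  (read 0: S1→S4)

After reading 6 characters, A is in state S4.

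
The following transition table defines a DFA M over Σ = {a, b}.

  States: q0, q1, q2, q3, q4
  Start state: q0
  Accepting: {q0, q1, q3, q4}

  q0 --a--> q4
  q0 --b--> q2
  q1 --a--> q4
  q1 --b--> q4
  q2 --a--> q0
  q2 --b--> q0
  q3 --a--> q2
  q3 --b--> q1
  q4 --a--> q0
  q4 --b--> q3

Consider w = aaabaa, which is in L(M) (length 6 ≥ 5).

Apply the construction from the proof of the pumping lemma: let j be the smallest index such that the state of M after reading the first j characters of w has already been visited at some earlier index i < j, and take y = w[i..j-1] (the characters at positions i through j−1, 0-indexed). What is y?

State sequence: q0 -a-> q4 -a-> q0 -a-> q4 -b-> q3 -a-> q2 -a-> q0
First repeat at step 2: q0 was already visited.

So i = 0, j = 2, giving x = w[0:0] = ε, y = w[0:2] = aa, z = w[2:6] = abaa.
Check: |xy| = 2 ≤ 5 and |y| = 2 ≥ 1. Reading y takes M from q0 back to q0, so every xyⁱz is accepted.
Since M has 5 states, any run of length ≥ 5 visits 5+1 states, so by pigeonhole some state repeats within the first 5 steps — that repeat gives the pumpable loop.

aa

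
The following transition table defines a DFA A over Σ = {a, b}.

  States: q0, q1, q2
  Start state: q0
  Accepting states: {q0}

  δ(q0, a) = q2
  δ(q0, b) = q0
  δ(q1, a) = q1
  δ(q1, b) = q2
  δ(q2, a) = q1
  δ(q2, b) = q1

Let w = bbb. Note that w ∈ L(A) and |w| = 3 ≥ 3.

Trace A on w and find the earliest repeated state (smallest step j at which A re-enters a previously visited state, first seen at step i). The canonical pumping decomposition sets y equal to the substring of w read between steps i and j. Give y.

State sequence: q0 -b-> q0 -b-> q0 -b-> q0
First repeat at step 1: q0 was already visited.

So i = 0, j = 1, giving x = w[0:0] = ε, y = w[0:1] = b, z = w[1:3] = bb.
Check: |xy| = 1 ≤ 3 and |y| = 1 ≥ 1. Reading y takes A from q0 back to q0, so every xyⁱz is accepted.

b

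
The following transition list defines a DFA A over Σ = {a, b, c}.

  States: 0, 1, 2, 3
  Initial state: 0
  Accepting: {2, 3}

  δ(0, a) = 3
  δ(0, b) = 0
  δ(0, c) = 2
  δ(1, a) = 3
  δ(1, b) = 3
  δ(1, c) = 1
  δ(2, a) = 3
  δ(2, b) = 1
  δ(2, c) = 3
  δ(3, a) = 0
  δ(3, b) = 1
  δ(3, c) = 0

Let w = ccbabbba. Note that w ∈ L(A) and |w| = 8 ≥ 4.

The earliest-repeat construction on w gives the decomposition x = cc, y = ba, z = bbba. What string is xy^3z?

xy^3z = cc·ba·ba·ba·bbba = ccbabababbba.
Reading y = ba takes A from 3 back to 3, so after x·y·y·y the machine is still in 3, and z then leads to the accepting state 3. Hence ccbabababbba ∈ L(A).

ccbabababbba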